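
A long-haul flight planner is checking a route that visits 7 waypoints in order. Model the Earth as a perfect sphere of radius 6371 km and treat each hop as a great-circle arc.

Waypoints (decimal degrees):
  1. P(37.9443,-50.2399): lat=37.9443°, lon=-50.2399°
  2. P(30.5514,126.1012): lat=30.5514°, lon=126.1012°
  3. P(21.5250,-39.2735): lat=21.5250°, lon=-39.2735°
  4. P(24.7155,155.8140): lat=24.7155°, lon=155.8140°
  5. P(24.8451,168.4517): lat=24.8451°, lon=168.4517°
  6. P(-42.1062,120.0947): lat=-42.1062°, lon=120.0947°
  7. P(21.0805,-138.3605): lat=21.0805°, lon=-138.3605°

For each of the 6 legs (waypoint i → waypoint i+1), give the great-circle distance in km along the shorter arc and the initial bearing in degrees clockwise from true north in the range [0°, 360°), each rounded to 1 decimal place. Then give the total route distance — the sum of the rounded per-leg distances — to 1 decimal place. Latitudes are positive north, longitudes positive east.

Leg 1: φ1=0.6622530, φ2=0.5332225, Δφ=-0.1290304, Δλ=3.0777328 rad; a=sin²(Δφ/2)+cosφ1·cosφ2·sin²(Δλ/2)=0.6825933758; c=2·atan2(√a, √(1-a))=1.944629729; dist=6371·c=12389.236 ≈ 12389.2 km; running total=12389.2 km
Leg 1 bearing: y=sinΔλ·cosφ2=0.05495704, x=cosφ1·sinφ2-sinφ1·cosφ2·cosΔλ=0.92931069; θ=atan2(y, x)=3.3844° ≈ 3.4°
Leg 2: φ1=0.5332225, φ2=0.3756821, Δφ=-0.1575404, Δλ=-2.8863330 rad; a=sin²(Δφ/2)+cosφ1·cosφ2·sin²(Δλ/2)=0.7943261586; c=2·atan2(√a, √(1-a))=2.200187026; dist=6371·c=14017.392 ≈ 14017.4 km; running total=26406.6 km
Leg 2 bearing: y=sinΔλ·cosφ2=-0.23488691, x=cosφ1·sinφ2-sinφ1·cosφ2·cosΔλ=0.77350927; θ=atan2(y, x)=-16.8916° <0 so +360° → 343.1084° ≈ 343.1°
Leg 3: φ1=0.3756821, φ2=0.4313669, Δφ=0.0556847, Δλ=3.4049192 rad; a=sin²(Δφ/2)+cosφ1·cosφ2·sin²(Δλ/2)=0.8312518845; c=2·atan2(√a, √(1-a))=2.294952722; dist=6371·c=14621.144 ≈ 14621.1 km; running total=41027.7 km
Leg 3 bearing: y=sinΔλ·cosφ2=-0.23644968, x=cosφ1·sinφ2-sinφ1·cosφ2·cosΔλ=0.71076037; θ=atan2(y, x)=-18.4008° <0 so +360° → 341.5992° ≈ 341.6°
Leg 4: φ1=0.4313669, φ2=0.4336288, Δφ=0.0022619, Δλ=0.2205695 rad; a=sin²(Δφ/2)+cosφ1·cosφ2·sin²(Δλ/2)=0.0099866786; c=2·atan2(√a, √(1-a))=0.200200913; dist=6371·c=1275.480 ≈ 1275.5 km; running total=42303.2 km
Leg 4 bearing: y=sinΔλ·cosφ2=0.19853610, x=cosφ1·sinφ2-sinφ1·cosφ2·cosΔλ=0.01145403; θ=atan2(y, x)=86.6981° ≈ 86.7°
Leg 5: φ1=0.4336288, φ2=-0.7348918, Δφ=-1.1685206, Δλ=-0.8439889 rad; a=sin²(Δφ/2)+cosφ1·cosφ2·sin²(Δλ/2)=0.4171832615; c=2·atan2(√a, √(1-a))=1.404396001; dist=6371·c=8947.407 ≈ 8947.4 km; running total=51250.6 km
Leg 5 bearing: y=sinΔλ·cosφ2=-0.55442404, x=cosφ1·sinφ2-sinφ1·cosφ2·cosΔλ=-0.81558540; θ=atan2(y, x)=-145.7927° <0 so +360° → 214.2073° ≈ 214.2°
Leg 6: φ1=-0.7348918, φ2=0.3679241, Δφ=1.1028160, Δλ=-4.5108942 rad; a=sin²(Δφ/2)+cosφ1·cosφ2·sin²(Δλ/2)=0.6898553413; c=2·atan2(√a, √(1-a))=1.960279863; dist=6371·c=12488.943 ≈ 12488.9 km; running total=63739.5 km
Leg 6 bearing: y=sinΔλ·cosφ2=0.91419849, x=cosφ1·sinφ2-sinφ1·cosφ2·cosΔλ=0.14163656; θ=atan2(y, x)=81.1932° ≈ 81.2°

Leg 1: dist=12389.2 km, bearing=3.4°
Leg 2: dist=14017.4 km, bearing=343.1°
Leg 3: dist=14621.1 km, bearing=341.6°
Leg 4: dist=1275.5 km, bearing=86.7°
Leg 5: dist=8947.4 km, bearing=214.2°
Leg 6: dist=12488.9 km, bearing=81.2°
Total: 63739.5 km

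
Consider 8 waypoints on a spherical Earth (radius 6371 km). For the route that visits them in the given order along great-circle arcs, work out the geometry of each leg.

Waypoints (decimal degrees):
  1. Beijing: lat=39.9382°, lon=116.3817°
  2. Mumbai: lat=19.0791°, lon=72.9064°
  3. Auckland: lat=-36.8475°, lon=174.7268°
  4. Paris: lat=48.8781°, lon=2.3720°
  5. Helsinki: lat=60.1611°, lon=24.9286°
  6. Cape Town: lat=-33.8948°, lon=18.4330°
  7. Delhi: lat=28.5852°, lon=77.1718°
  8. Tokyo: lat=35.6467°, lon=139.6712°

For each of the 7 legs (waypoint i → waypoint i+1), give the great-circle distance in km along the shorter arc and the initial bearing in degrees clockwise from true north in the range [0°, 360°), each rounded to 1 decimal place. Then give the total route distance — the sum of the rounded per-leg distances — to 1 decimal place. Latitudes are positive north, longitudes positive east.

Leg 1: dist=4740.9 km, bearing=253.7°
Leg 2: dist=12292.0 km, bearing=123.2°
Leg 3: dist=18541.2 km, bearing=337.6°
Leg 4: dist=1904.7 km, bearing=40.4°
Leg 5: dist=10475.5 km, bearing=185.4°
Leg 6: dist=9296.2 km, bearing=49.1°
Leg 7: dist=5841.1 km, bearing=65.3°
Total: 63091.6 km

Leg 1: φ1=0.6970531, φ2=0.3329931, Δφ=-0.3640600, Δλ=-0.7587871 rad; a=sin²(Δφ/2)+cosφ1·cosφ2·sin²(Δλ/2)=0.1321625481; c=2·atan2(√a, √(1-a))=0.744133773; dist=6371·c=4740.876 ≈ 4740.9 km; running total=4740.9 km
Leg 1 bearing: y=sinΔλ·cosφ2=-0.65024644, x=cosφ1·sinφ2-sinφ1·cosφ2·cosΔλ=-0.18963651; θ=atan2(y, x)=-106.2587° <0 so +360° → 253.7413° ≈ 253.7°
Leg 2: φ1=0.3329931, φ2=-0.6431102, Δφ=-0.9761033, Δλ=1.7771012 rad; a=sin²(Δφ/2)+cosφ1·cosφ2·sin²(Δλ/2)=0.6754703670; c=2·atan2(√a, √(1-a))=1.929371872; dist=6371·c=12292.028 ≈ 12292.0 km; running total=17032.9 km
Leg 2 bearing: y=sinΔλ·cosφ2=0.78326513, x=cosφ1·sinφ2-sinφ1·cosφ2·cosΔλ=-0.51316308; θ=atan2(y, x)=123.2312° ≈ 123.2°
Leg 3: φ1=-0.6431102, φ2=0.8530838, Δφ=1.4961940, Δλ=-3.0081587 rad; a=sin²(Δφ/2)+cosφ1·cosφ2·sin²(Δλ/2)=0.9866791108; c=2·atan2(√a, √(1-a))=2.910244762; dist=6371·c=18541.169 ≈ 18541.2 km; running total=35574.1 km
Leg 3 bearing: y=sinΔλ·cosφ2=-0.08749440, x=cosφ1·sinφ2-sinφ1·cosφ2·cosΔλ=0.21193985; θ=atan2(y, x)=-22.4321° <0 so +360° → 337.5679° ≈ 337.6°
Leg 4: φ1=0.8530838, φ2=1.0500093, Δφ=0.1969255, Δλ=0.3936869 rad; a=sin²(Δφ/2)+cosφ1·cosφ2·sin²(Δλ/2)=0.0221799571; c=2·atan2(√a, √(1-a))=0.298970959; dist=6371·c=1904.744 ≈ 1904.7 km; running total=37478.8 km
Leg 4 bearing: y=sinΔλ·cosφ2=0.19086313, x=cosφ1·sinφ2-sinφ1·cosφ2·cosΔλ=0.22432854; θ=atan2(y, x)=40.3918° ≈ 40.4°
Leg 5: φ1=1.0500093, φ2=-0.5915759, Δφ=-1.6415851, Δλ=-0.1133696 rad; a=sin²(Δφ/2)+cosφ1·cosφ2·sin²(Δλ/2)=0.5366904962; c=2·atan2(√a, √(1-a))=1.644243336; dist=6371·c=10475.474 ≈ 10475.5 km; running total=47954.3 km
Leg 5 bearing: y=sinΔλ·cosφ2=-0.09390245, x=cosφ1·sinφ2-sinφ1·cosφ2·cosΔλ=-0.99287339; θ=atan2(y, x)=-174.5972° <0 so +360° → 185.4028° ≈ 185.4°
Leg 6: φ1=-0.5915759, φ2=0.4989059, Δφ=1.0904817, Δλ=1.0251855 rad; a=sin²(Δφ/2)+cosφ1·cosφ2·sin²(Δλ/2)=0.4442891608; c=2·atan2(√a, √(1-a))=1.459142805; dist=6371·c=9296.199 ≈ 9296.2 km; running total=57250.5 km
Leg 6 bearing: y=sinΔλ·cosφ2=0.75061469, x=cosφ1·sinφ2-sinφ1·cosφ2·cosΔλ=0.65127782; θ=atan2(y, x)=49.0532° ≈ 49.1°
Leg 7: φ1=0.4989059, φ2=0.6221523, Δφ=0.1232464, Δλ=1.0908203 rad; a=sin²(Δφ/2)+cosφ1·cosφ2·sin²(Δλ/2)=0.1958299336; c=2·atan2(√a, √(1-a))=0.916828781; dist=6371·c=5841.116 ≈ 5841.1 km; running total=63091.6 km
Leg 7 bearing: y=sinΔλ·cosφ2=0.72080415, x=cosφ1·sinφ2-sinφ1·cosφ2·cosΔλ=0.33221026; θ=atan2(y, x)=65.2556° ≈ 65.3°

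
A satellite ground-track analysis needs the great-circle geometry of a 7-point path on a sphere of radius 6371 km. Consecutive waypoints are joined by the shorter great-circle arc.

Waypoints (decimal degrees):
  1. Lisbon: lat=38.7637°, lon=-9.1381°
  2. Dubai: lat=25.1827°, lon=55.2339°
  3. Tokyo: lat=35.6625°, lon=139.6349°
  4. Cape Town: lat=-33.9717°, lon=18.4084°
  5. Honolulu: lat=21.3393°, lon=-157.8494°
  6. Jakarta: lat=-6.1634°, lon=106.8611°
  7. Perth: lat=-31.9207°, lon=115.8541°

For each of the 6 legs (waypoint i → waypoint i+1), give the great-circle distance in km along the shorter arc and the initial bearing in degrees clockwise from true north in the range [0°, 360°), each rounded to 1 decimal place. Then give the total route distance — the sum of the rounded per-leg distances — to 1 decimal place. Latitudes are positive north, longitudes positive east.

Leg 1: dist=6131.0 km, bearing=83.9°
Leg 2: dist=7933.6 km, bearing=58.6°
Leg 3: dist=14728.9 km, bearing=254.0°
Leg 4: dist=18563.2 km, bearing=195.6°
Leg 5: dist=10802.4 km, bearing=266.1°
Leg 6: dist=3012.6 km, bearing=163.1°
Total: 61171.7 km

Leg 1: φ1=0.6765542, φ2=0.4395210, Δφ=-0.2370332, Δλ=1.1235033 rad; a=sin²(Δφ/2)+cosφ1·cosφ2·sin²(Δλ/2)=0.2141924112; c=2·atan2(√a, √(1-a))=0.962323342; dist=6371·c=6130.962 ≈ 6131.0 km; running total=6131.0 km
Leg 1 bearing: y=sinΔλ·cosφ2=0.81592718, x=cosφ1·sinφ2-sinφ1·cosφ2·cosΔλ=0.08671170; θ=atan2(y, x)=83.9337° ≈ 83.9°
Leg 2: φ1=0.4395210, φ2=0.6224280, Δφ=0.1829070, Δλ=1.4730753 rad; a=sin²(Δφ/2)+cosφ1·cosφ2·sin²(Δλ/2)=0.3400956605; c=2·atan2(√a, √(1-a))=1.245268772; dist=6371·c=7933.607 ≈ 7933.6 km; running total=14064.6 km
Leg 2 bearing: y=sinΔλ·cosφ2=0.80858909, x=cosφ1·sinφ2-sinφ1·cosφ2·cosΔλ=0.49386849; θ=atan2(y, x)=58.5843° ≈ 58.6°
Leg 3: φ1=0.6224280, φ2=-0.5929180, Δφ=-1.2153461, Δλ=-2.1158016 rad; a=sin²(Δφ/2)+cosφ1·cosφ2·sin²(Δλ/2)=0.8375416228; c=2·atan2(√a, √(1-a))=2.311873862; dist=6371·c=14728.948 ≈ 14728.9 km; running total=28793.5 km
Leg 3 bearing: y=sinΔλ·cosφ2=-0.70916650, x=cosφ1·sinφ2-sinφ1·cosφ2·cosΔλ=-0.20333589; θ=atan2(y, x)=-105.9989° <0 so +360° → 254.0011° ≈ 254.0°
Leg 4: φ1=-0.5929180, φ2=0.3724410, Δφ=0.9653591, Δλ=-3.0762789 rad; a=sin²(Δφ/2)+cosφ1·cosφ2·sin²(Δλ/2)=0.9870731143; c=2·atan2(√a, √(1-a))=2.913706942; dist=6371·c=18563.227 ≈ 18563.2 km; running total=47356.7 km
Leg 4 bearing: y=sinΔλ·cosφ2=-0.06079268, x=cosφ1·sinφ2-sinφ1·cosφ2·cosΔλ=-0.21758533; θ=atan2(y, x)=-164.3898° <0 so +360° → 195.6102° ≈ 195.6°
Leg 5: φ1=0.3724410, φ2=-0.1075716, Δφ=-0.4800127, Δλ=4.6200698 rad; a=sin²(Δφ/2)+cosφ1·cosφ2·sin²(Δλ/2)=0.5622201677; c=2·atan2(√a, √(1-a))=1.695560089; dist=6371·c=10802.413 ≈ 10802.4 km; running total=58159.1 km
Leg 5 bearing: y=sinΔλ·cosφ2=-0.98998597, x=cosφ1·sinφ2-sinφ1·cosφ2·cosΔλ=-0.06665114; θ=atan2(y, x)=-93.8516° <0 so +360° → 266.1484° ≈ 266.1°
Leg 6: φ1=-0.1075716, φ2=-0.5571213, Δφ=-0.4495497, Δλ=0.1569575 rad; a=sin²(Δφ/2)+cosφ1·cosφ2·sin²(Δλ/2)=0.0548652472; c=2·atan2(√a, √(1-a))=0.472859743; dist=6371·c=3012.589 ≈ 3012.6 km; running total=61171.7 km
Leg 6 bearing: y=sinΔλ·cosφ2=0.13267613, x=cosφ1·sinφ2-sinφ1·cosφ2·cosΔλ=-0.43568022; θ=atan2(y, x)=163.0631° ≈ 163.1°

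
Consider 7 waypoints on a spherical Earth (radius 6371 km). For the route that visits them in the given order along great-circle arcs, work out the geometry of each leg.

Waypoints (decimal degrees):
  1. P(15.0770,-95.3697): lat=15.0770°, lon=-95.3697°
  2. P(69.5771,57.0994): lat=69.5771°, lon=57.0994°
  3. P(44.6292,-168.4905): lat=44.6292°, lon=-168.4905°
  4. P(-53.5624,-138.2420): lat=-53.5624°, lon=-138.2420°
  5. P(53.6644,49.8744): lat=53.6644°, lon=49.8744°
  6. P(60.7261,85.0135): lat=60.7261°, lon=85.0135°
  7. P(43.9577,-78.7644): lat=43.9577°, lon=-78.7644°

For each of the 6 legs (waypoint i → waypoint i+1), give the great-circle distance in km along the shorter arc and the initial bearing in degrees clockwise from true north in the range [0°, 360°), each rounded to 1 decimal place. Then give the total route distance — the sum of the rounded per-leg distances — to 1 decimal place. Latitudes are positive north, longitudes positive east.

Leg 1: φ1=0.2631433, φ2=1.2143495, Δφ=0.9512062, Δλ=2.6610878 rad; a=sin²(Δφ/2)+cosφ1·cosφ2·sin²(Δλ/2)=0.5275071492; c=2·atan2(√a, √(1-a))=1.625838414; dist=6371·c=10358.217 ≈ 10358.2 km; running total=10358.2 km
Leg 1 bearing: y=sinΔλ·cosφ2=0.16129253, x=cosφ1·sinφ2-sinφ1·cosφ2·cosΔλ=0.98537209; θ=atan2(y, x)=9.2961° ≈ 9.3°
Leg 2: φ1=1.2143495, φ2=0.7789265, Δφ=-0.4354230, Δλ=-3.9372865 rad; a=sin²(Δφ/2)+cosφ1·cosφ2·sin²(Δλ/2)=0.2577120442; c=2·atan2(√a, √(1-a))=1.064918036; dist=6371·c=6784.593 ≈ 6784.6 km; running total=17142.8 km
Leg 2 bearing: y=sinΔλ·cosφ2=0.50837964, x=cosφ1·sinφ2-sinφ1·cosφ2·cosΔλ=0.71185415; θ=atan2(y, x)=35.5330° ≈ 35.5°
Leg 3: φ1=0.7789265, φ2=-0.9348402, Δφ=-1.7137667, Δλ=0.5279359 rad; a=sin²(Δφ/2)+cosφ1·cosφ2·sin²(Δλ/2)=0.6000170216; c=2·atan2(√a, √(1-a))=1.772188993; dist=6371·c=11290.616 ≈ 11290.6 km; running total=28433.4 km
Leg 3 bearing: y=sinΔλ·cosφ2=0.29920159, x=cosφ1·sinφ2-sinφ1·cosφ2·cosΔλ=-0.93298702; θ=atan2(y, x)=162.2194° ≈ 162.2°
Leg 4: φ1=-0.9348402, φ2=0.9366205, Δφ=1.8714607, Δλ=3.2832506 rad; a=sin²(Δφ/2)+cosφ1·cosφ2·sin²(Δλ/2)=0.9982366578; c=2·atan2(√a, √(1-a))=3.057583616; dist=6371·c=19479.865 ≈ 19479.9 km; running total=47913.3 km
Leg 4 bearing: y=sinΔλ·cosφ2=-0.08365383, x=cosφ1·sinφ2-sinφ1·cosφ2·cosΔλ=0.00655500; θ=atan2(y, x)=-85.5195° <0 so +360° → 274.4805° ≈ 274.5°
Leg 5: φ1=0.9366205, φ2=1.0598704, Δφ=0.1232499, Δλ=0.6132930 rad; a=sin²(Δφ/2)+cosφ1·cosφ2·sin²(Δλ/2)=0.0301934855; c=2·atan2(√a, √(1-a))=0.349298487; dist=6371·c=2225.381 ≈ 2225.4 km; running total=50138.7 km
Leg 5 bearing: y=sinΔλ·cosφ2=0.28144197, x=cosφ1·sinφ2-sinφ1·cosφ2·cosΔλ=0.19472486; θ=atan2(y, x)=55.3213° ≈ 55.3°
Leg 6: φ1=1.0598704, φ2=0.7672066, Δφ=-0.2926638, Δλ=-2.8584636 rad; a=sin²(Δφ/2)+cosφ1·cosφ2·sin²(Δλ/2)=0.3662505701; c=2·atan2(√a, √(1-a))=1.299999968; dist=6371·c=8282.300 ≈ 8282.3 km; running total=58421.0 km
Leg 6 bearing: y=sinΔλ·cosφ2=-0.20109905, x=cosφ1·sinφ2-sinφ1·cosφ2·cosΔλ=0.94233939; θ=atan2(y, x)=-12.0465° <0 so +360° → 347.9535° ≈ 348.0°

Leg 1: dist=10358.2 km, bearing=9.3°
Leg 2: dist=6784.6 km, bearing=35.5°
Leg 3: dist=11290.6 km, bearing=162.2°
Leg 4: dist=19479.9 km, bearing=274.5°
Leg 5: dist=2225.4 km, bearing=55.3°
Leg 6: dist=8282.3 km, bearing=348.0°
Total: 58421.0 km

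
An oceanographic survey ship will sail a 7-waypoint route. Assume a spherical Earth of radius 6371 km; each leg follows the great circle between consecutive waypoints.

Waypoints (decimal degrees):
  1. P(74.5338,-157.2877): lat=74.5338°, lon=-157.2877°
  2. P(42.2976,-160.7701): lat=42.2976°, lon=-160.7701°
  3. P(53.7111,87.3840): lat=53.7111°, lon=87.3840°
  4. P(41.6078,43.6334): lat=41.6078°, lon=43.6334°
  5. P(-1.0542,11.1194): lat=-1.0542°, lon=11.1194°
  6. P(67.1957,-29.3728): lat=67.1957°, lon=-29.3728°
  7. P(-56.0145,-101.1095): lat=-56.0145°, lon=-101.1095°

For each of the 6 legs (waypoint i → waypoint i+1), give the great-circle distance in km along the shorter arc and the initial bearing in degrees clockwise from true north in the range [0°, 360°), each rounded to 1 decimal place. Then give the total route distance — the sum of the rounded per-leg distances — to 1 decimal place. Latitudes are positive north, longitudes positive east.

Leg 1: dist=3588.8 km, bearing=184.8°
Leg 2: dist=7527.2 km, bearing=323.6°
Leg 3: dist=3474.9 km, bearing=265.3°
Leg 4: dist=5761.7 km, bearing=223.1°
Leg 5: dist=8214.4 km, bearing=344.8°
Leg 6: dist=14916.2 km, bearing=227.7°
Total: 43483.2 km

Leg 1: φ1=1.3008602, φ2=0.7382324, Δφ=-0.5626278, Δλ=-0.0607793 rad; a=sin²(Δφ/2)+cosφ1·cosφ2·sin²(Δλ/2)=0.0772539453; c=2·atan2(√a, √(1-a))=0.563310257; dist=6371·c=3588.8496 ≈ 3588.8 km; running total=3588.8 km
Leg 1 bearing: y=sinΔλ·cosφ2=-0.04492833, x=cosφ1·sinφ2-sinφ1·cosφ2·cosΔλ=-0.53209448; θ=atan2(y, x)=-175.1736° <0 so +360° → 184.8264° ≈ 184.8°
Leg 2: φ1=0.7382324, φ2=0.9374355, Δφ=0.1992032, Δλ=4.3311061 rad; a=sin²(Δφ/2)+cosφ1·cosφ2·sin²(Δλ/2)=0.3102240949; c=2·atan2(√a, √(1-a))=1.181484519; dist=6371·c=7527.238 ≈ 7527.2 km; running total=11116.0 km
Leg 2 bearing: y=sinΔλ·cosφ2=-0.54935461, x=cosφ1·sinφ2-sinφ1·cosφ2·cosΔλ=0.74441248; θ=atan2(y, x)=-36.4262° <0 so +360° → 323.5738° ≈ 323.6°
Leg 3: φ1=0.9374355, φ2=0.7261931, Δφ=-0.2112424, Δλ=-0.7635920 rad; a=sin²(Δφ/2)+cosφ1·cosφ2·sin²(Δλ/2)=0.0725480007; c=2·atan2(√a, √(1-a))=0.545430565; dist=6371·c=3474.938 ≈ 3474.9 km; running total=14590.9 km
Leg 3 bearing: y=sinΔλ·cosφ2=-0.51705529, x=cosφ1·sinφ2-sinφ1·cosφ2·cosΔλ=-0.04234357; θ=atan2(y, x)=-94.6817° <0 so +360° → 265.3183° ≈ 265.3°
Leg 4: φ1=0.7261931, φ2=-0.0183993, Δφ=-0.7445924, Δλ=-0.5674764 rad; a=sin²(Δφ/2)+cosφ1·cosφ2·sin²(Δλ/2)=0.1909057811; c=2·atan2(√a, √(1-a))=0.904360417; dist=6371·c=5761.680 ≈ 5761.7 km; running total=20352.6 km
Leg 4 bearing: y=sinΔλ·cosφ2=-0.53741469, x=cosφ1·sinφ2-sinφ1·cosφ2·cosΔλ=-0.57361006; θ=atan2(y, x)=-136.8659° <0 so +360° → 223.1341° ≈ 223.1°
Leg 5: φ1=-0.0183993, φ2=1.1727862, Δφ=1.1911855, Δλ=-0.7067222 rad; a=sin²(Δφ/2)+cosφ1·cosφ2·sin²(Δλ/2)=0.3611269815; c=2·atan2(√a, √(1-a))=1.289349295; dist=6371·c=8214.444 ≈ 8214.4 km; running total=28567.0 km
Leg 5 bearing: y=sinΔλ·cosφ2=-0.25167605, x=cosφ1·sinφ2-sinφ1·cosφ2·cosΔλ=0.92710102; θ=atan2(y, x)=-15.1878° <0 so +360° → 344.8122° ≈ 344.8°
Leg 6: φ1=1.1727862, φ2=-0.9776375, Δφ=-2.1504237, Δλ=-1.2520416 rad; a=sin²(Δφ/2)+cosφ1·cosφ2·sin²(Δλ/2)=0.8482348830; c=2·atan2(√a, √(1-a))=2.341262406; dist=6371·c=14916.183 ≈ 14916.2 km; running total=43483.2 km
Leg 6 bearing: y=sinΔλ·cosφ2=-0.53082509, x=cosφ1·sinφ2-sinφ1·cosφ2·cosΔλ=-0.48286084; θ=atan2(y, x)=-132.2910° <0 so +360° → 227.7090° ≈ 227.7°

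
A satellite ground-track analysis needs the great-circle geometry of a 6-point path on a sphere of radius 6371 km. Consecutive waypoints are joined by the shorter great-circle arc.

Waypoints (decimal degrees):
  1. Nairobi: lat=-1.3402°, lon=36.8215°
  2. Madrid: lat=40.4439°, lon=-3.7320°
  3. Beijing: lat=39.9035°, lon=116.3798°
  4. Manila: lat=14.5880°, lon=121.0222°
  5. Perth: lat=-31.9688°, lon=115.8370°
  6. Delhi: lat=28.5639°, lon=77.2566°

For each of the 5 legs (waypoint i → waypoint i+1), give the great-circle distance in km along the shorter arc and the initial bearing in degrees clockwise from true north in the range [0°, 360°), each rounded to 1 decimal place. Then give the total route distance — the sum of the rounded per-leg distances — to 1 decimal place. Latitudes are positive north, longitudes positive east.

Leg 1: φ1=-0.0233909, φ2=0.7058792, Δφ=0.7292701, Δλ=-0.7077921 rad; a=sin²(Δφ/2)+cosφ1·cosφ2·sin²(Δλ/2)=0.2185459110; c=2·atan2(√a, √(1-a))=0.972896142; dist=6371·c=6198.321 ≈ 6198.3 km; running total=6198.3 km
Leg 1 bearing: y=sinΔλ·cosφ2=-0.49479706, x=cosφ1·sinφ2-sinφ1·cosφ2·cosΔλ=0.66205004; θ=atan2(y, x)=-36.7734° <0 so +360° → 323.2266° ≈ 323.2°
Leg 2: φ1=0.7058792, φ2=0.6964475, Δφ=-0.0094318, Δλ=2.0963464 rad; a=sin²(Δφ/2)+cosφ1·cosφ2·sin²(Δλ/2)=0.4383762619; c=2·atan2(√a, √(1-a))=1.447234678; dist=6371·c=9220.332 ≈ 9220.3 km; running total=15418.6 km
Leg 2 bearing: y=sinΔλ·cosφ2=0.66360087, x=cosφ1·sinφ2-sinφ1·cosφ2·cosΔλ=0.73786445; θ=atan2(y, x)=41.9667° ≈ 42.0°
Leg 3: φ1=0.6964475, φ2=0.2546086, Δφ=-0.4418388, Δλ=0.0810252 rad; a=sin²(Δφ/2)+cosφ1·cosφ2·sin²(Δλ/2)=0.0492343516; c=2·atan2(√a, √(1-a))=0.447500935; dist=6371·c=2851.028 ≈ 2851.0 km; running total=18269.6 km
Leg 3 bearing: y=sinΔλ·cosφ2=0.07832730, x=cosφ1·sinφ2-sinφ1·cosφ2·cosΔλ=-0.42556569; θ=atan2(y, x)=169.5712° ≈ 169.6°
Leg 4: φ1=0.2546086, φ2=-0.5579608, Δφ=-0.8125694, Δλ=-0.0904988 rad; a=sin²(Δφ/2)+cosφ1·cosφ2·sin²(Δλ/2)=0.1578622629; c=2·atan2(√a, √(1-a))=0.817186649; dist=6371·c=5206.296 ≈ 5206.3 km; running total=23475.9 km
Leg 4 bearing: y=sinΔλ·cosφ2=-0.07666870, x=cosφ1·sinφ2-sinφ1·cosφ2·cosΔλ=-0.72518204; θ=atan2(y, x)=-173.9649° <0 so +360° → 186.0351° ≈ 186.0°
Leg 5: φ1=-0.5579608, φ2=0.4985341, Δφ=1.0564949, Δλ=-0.6733550 rad; a=sin²(Δφ/2)+cosφ1·cosφ2·sin²(Δλ/2)=0.3353495807; c=2·atan2(√a, √(1-a))=1.235233308; dist=6371·c=7869.671 ≈ 7869.7 km; running total=31345.6 km
Leg 5 bearing: y=sinΔλ·cosφ2=-0.54770888, x=cosφ1·sinφ2-sinφ1·cosφ2·cosΔλ=0.76913974; θ=atan2(y, x)=-35.4549° <0 so +360° → 324.5451° ≈ 324.5°

Leg 1: dist=6198.3 km, bearing=323.2°
Leg 2: dist=9220.3 km, bearing=42.0°
Leg 3: dist=2851.0 km, bearing=169.6°
Leg 4: dist=5206.3 km, bearing=186.0°
Leg 5: dist=7869.7 km, bearing=324.5°
Total: 31345.6 km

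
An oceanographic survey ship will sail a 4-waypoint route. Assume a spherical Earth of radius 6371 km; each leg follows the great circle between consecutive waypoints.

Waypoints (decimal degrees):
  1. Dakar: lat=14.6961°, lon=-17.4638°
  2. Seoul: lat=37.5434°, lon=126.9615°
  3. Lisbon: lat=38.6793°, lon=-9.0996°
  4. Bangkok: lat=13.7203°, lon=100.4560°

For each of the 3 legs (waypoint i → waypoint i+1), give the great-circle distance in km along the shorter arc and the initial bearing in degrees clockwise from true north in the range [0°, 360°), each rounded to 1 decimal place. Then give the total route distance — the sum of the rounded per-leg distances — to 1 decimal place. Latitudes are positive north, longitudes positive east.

Leg 1: φ1=0.2564953, φ2=0.6552559, Δφ=0.3987606, Δλ=2.5206970 rad; a=sin²(Δφ/2)+cosφ1·cosφ2·sin²(Δλ/2)=0.7346082027; c=2·atan2(√a, √(1-a))=2.059199556; dist=6371·c=13119.160 ≈ 13119.2 km; running total=13119.2 km
Leg 1 bearing: y=sinΔλ·cosφ2=0.46127592, x=cosφ1·sinφ2-sinφ1·cosφ2·cosΔλ=0.75303419; θ=atan2(y, x)=31.4898° ≈ 31.5°
Leg 2: φ1=0.6552559, φ2=0.6750811, Δφ=0.0198252, Δλ=-2.3747142 rad; a=sin²(Δφ/2)+cosφ1·cosφ2·sin²(Δλ/2)=0.5324425030; c=2·atan2(√a, √(1-a))=1.635726948; dist=6371·c=10421.216 ≈ 10421.2 km; running total=23540.4 km
Leg 2 bearing: y=sinΔλ·cosφ2=-0.54169025, x=cosφ1·sinφ2-sinφ1·cosφ2·cosΔλ=0.83807017; θ=atan2(y, x)=-32.8768° <0 so +360° → 327.1232° ≈ 327.1°
Leg 3: φ1=0.6750811, φ2=0.2394644, Δφ=-0.4356167, Δλ=1.9121059 rad; a=sin²(Δφ/2)+cosφ1·cosφ2·sin²(Δλ/2)=0.5528082606; c=2·atan2(√a, √(1-a))=1.676610196; dist=6371·c=10681.684 ≈ 10681.7 km; running total=34222.1 km
Leg 3 bearing: y=sinΔλ·cosφ2=0.91542824, x=cosφ1·sinφ2-sinφ1·cosφ2·cosΔλ=0.38837648; θ=atan2(y, x)=67.0106° ≈ 67.0°

Leg 1: dist=13119.2 km, bearing=31.5°
Leg 2: dist=10421.2 km, bearing=327.1°
Leg 3: dist=10681.7 km, bearing=67.0°
Total: 34222.1 km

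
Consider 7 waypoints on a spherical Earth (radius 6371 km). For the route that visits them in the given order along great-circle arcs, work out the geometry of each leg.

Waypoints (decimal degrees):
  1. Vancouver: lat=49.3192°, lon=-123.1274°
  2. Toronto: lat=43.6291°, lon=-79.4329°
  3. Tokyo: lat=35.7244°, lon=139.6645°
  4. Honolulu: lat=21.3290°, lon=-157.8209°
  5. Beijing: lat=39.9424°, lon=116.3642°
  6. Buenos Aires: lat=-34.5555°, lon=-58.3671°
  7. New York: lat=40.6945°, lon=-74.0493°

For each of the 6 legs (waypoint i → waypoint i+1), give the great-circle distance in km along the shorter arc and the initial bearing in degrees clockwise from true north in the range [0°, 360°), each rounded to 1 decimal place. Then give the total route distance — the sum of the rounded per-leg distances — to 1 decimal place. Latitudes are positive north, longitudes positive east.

Leg 1: dist=3356.6 km, bearing=84.0°
Leg 2: dist=10346.4 km, bearing=329.2°
Leg 3: dist=6210.0 km, bearing=86.9°
Leg 4: dist=8162.1 km, bearing=307.1°
Leg 5: dist=19256.3 km, bearing=320.5°
Leg 6: dist=8520.1 km, bearing=347.8°
Total: 55851.5 km

Leg 1: φ1=0.8607824, φ2=0.7614714, Δφ=-0.0993110, Δλ=0.7626129 rad; a=sin²(Δφ/2)+cosφ1·cosφ2·sin²(Δλ/2)=0.0678026709; c=2·atan2(√a, √(1-a))=0.526851112; dist=6371·c=3356.568 ≈ 3356.6 km; running total=3356.6 km
Leg 1 bearing: y=sinΔλ·cosφ2=0.50002532, x=cosφ1·sinφ2-sinφ1·cosφ2·cosΔλ=0.05288246; θ=atan2(y, x)=83.9629° ≈ 84.0°
Leg 2: φ1=0.7614714, φ2=0.6235084, Δφ=-0.1379630, Δλ=3.8239710 rad; a=sin²(Δφ/2)+cosφ1·cosφ2·sin²(Δλ/2)=0.5265827093; c=2·atan2(√a, √(1-a))=1.623986823; dist=6371·c=10346.420 ≈ 10346.4 km; running total=13703.0 km
Leg 2 bearing: y=sinΔλ·cosφ2=-0.51197607, x=cosφ1·sinφ2-sinφ1·cosφ2·cosΔλ=0.85735287; θ=atan2(y, x)=-30.8439° <0 so +360° → 329.1561° ≈ 329.2°
Leg 3: φ1=0.6235084, φ2=0.3722613, Δφ=-0.2512471, Δλ=-5.1920997 rad; a=sin²(Δφ/2)+cosφ1·cosφ2·sin²(Δλ/2)=0.2193048680; c=2·atan2(√a, √(1-a))=0.974731509; dist=6371·c=6210.014 ≈ 6210.0 km; running total=19913.0 km
Leg 3 bearing: y=sinΔλ·cosφ2=0.82636660, x=cosφ1·sinφ2-sinφ1·cosφ2·cosΔλ=0.04426304; θ=atan2(y, x)=86.9340° ≈ 86.9°
Leg 4: φ1=0.3722613, φ2=0.6971264, Δφ=0.3248651, Δλ=4.7854328 rad; a=sin²(Δφ/2)+cosφ1·cosφ2·sin²(Δλ/2)=0.3571819489; c=2·atan2(√a, √(1-a))=1.281126209; dist=6371·c=8162.055 ≈ 8162.1 km; running total=28075.1 km
Leg 4 bearing: y=sinΔλ·cosφ2=-0.76464587, x=cosφ1·sinφ2-sinφ1·cosφ2·cosΔλ=0.57769258; θ=atan2(y, x)=-52.9288° <0 so +360° → 307.0712° ≈ 307.1°
Leg 5: φ1=0.6971264, φ2=-0.6031072, Δφ=-1.3002336, Δλ=-3.0496365 rad; a=sin²(Δφ/2)+cosφ1·cosφ2·sin²(Δλ/2)=0.9964578381; c=2·atan2(√a, √(1-a))=3.022490142; dist=6371·c=19256.285 ≈ 19256.3 km; running total=47331.4 km
Leg 5 bearing: y=sinΔλ·cosφ2=-0.07562631, x=cosφ1·sinφ2-sinφ1·cosφ2·cosΔλ=0.09164672; θ=atan2(y, x)=-39.5292° <0 so +360° → 320.4708° ≈ 320.5°
Leg 6: φ1=-0.6031072, φ2=0.7102530, Δφ=1.3133603, Δλ=-0.2737060 rad; a=sin²(Δφ/2)+cosφ1·cosφ2·sin²(Δλ/2)=0.3843210580; c=2·atan2(√a, √(1-a))=1.337323122; dist=6371·c=8520.086 ≈ 8520.1 km; running total=55851.5 km
Leg 6 bearing: y=sinΔλ·cosφ2=-0.20494166, x=cosφ1·sinφ2-sinφ1·cosφ2·cosΔλ=0.95103756; θ=atan2(y, x)=-12.1609° <0 so +360° → 347.8391° ≈ 347.8°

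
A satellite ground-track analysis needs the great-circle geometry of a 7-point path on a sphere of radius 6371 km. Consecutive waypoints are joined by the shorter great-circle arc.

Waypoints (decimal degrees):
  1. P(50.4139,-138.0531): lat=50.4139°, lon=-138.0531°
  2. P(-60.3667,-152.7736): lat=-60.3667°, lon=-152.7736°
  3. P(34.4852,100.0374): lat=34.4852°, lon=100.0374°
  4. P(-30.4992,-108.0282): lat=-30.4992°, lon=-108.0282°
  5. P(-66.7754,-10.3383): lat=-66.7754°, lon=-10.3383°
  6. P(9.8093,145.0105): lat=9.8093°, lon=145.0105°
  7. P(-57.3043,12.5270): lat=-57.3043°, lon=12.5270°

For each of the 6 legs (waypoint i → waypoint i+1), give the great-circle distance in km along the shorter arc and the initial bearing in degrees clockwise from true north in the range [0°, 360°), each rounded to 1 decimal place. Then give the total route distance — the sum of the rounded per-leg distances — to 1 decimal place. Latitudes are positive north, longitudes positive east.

Leg 1: φ1=0.8798885, φ2=-1.0535977, Δφ=-1.9334862, Δλ=-0.2569212 rad; a=sin²(Δφ/2)+cosφ1·cosφ2·sin²(Δλ/2)=0.6825661598; c=2·atan2(√a, √(1-a))=1.944571259; dist=6371·c=12388.863 ≈ 12388.9 km; running total=12388.9 km
Leg 1 bearing: y=sinΔλ·cosφ2=-0.12564100, x=cosφ1·sinφ2-sinφ1·cosφ2·cosΔλ=-0.92243847; θ=atan2(y, x)=-172.2437° <0 so +360° → 187.7563° ≈ 187.8°
Leg 2: φ1=-1.0535977, φ2=0.6018803, Δφ=1.6554780, Δλ=4.4123843 rad; a=sin²(Δφ/2)+cosφ1·cosφ2·sin²(Δλ/2)=0.8062916940; c=2·atan2(√a, √(1-a))=2.230121226; dist=6371·c=14208.102 ≈ 14208.1 km; running total=26597.0 km
Leg 2 bearing: y=sinΔλ·cosφ2=-0.78745643, x=cosφ1·sinφ2-sinφ1·cosφ2·cosΔλ=0.06821991; θ=atan2(y, x)=-85.0486° <0 so +360° → 274.9514° ≈ 275.0°
Leg 3: φ1=0.6018803, φ2=-0.5323115, Δφ=-1.1341917, Δλ=-3.6314298 rad; a=sin²(Δφ/2)+cosφ1·cosφ2·sin²(Δλ/2)=0.9570327914; c=2·atan2(√a, √(1-a))=2.723994251; dist=6371·c=17354.567 ≈ 17354.6 km; running total=43951.6 km
Leg 3 bearing: y=sinΔλ·cosφ2=0.40538449, x=cosφ1·sinφ2-sinφ1·cosφ2·cosΔλ=0.01214588; θ=atan2(y, x)=88.2839° ≈ 88.3°
Leg 4: φ1=-0.5323115, φ2=-1.1654506, Δφ=-0.6331391, Δλ=1.7050104 rad; a=sin²(Δφ/2)+cosφ1·cosφ2·sin²(Δλ/2)=0.2895331243; c=2·atan2(√a, √(1-a))=1.136321862; dist=6371·c=7239.507 ≈ 7239.5 km; running total=51191.1 km
Leg 4 bearing: y=sinΔλ·cosφ2=0.39079016, x=cosφ1·sinφ2-sinφ1·cosφ2·cosΔλ=-0.81859503; θ=atan2(y, x)=154.4806° ≈ 154.5°
Leg 5: φ1=-1.1654506, φ2=0.1712046, Δφ=1.3366552, Δλ=2.7113480 rad; a=sin²(Δφ/2)+cosφ1·cosφ2·sin²(Δλ/2)=0.7548611068; c=2·atan2(√a, √(1-a))=2.105658206; dist=6371·c=13415.148 ≈ 13415.1 km; running total=64606.2 km
Leg 5 bearing: y=sinΔλ·cosφ2=0.41099533, x=cosφ1·sinφ2-sinφ1·cosφ2·cosΔλ=-0.75582147; θ=atan2(y, x)=151.4638° ≈ 151.5°
Leg 6: φ1=0.1712046, φ2=-1.0001487, Δφ=-1.1713533, Δλ=-2.3122733 rad; a=sin²(Δφ/2)+cosφ1·cosφ2·sin²(Δλ/2)=0.7514323498; c=2·atan2(√a, √(1-a))=2.097706143; dist=6371·c=13364.486 ≈ 13364.5 km; running total=77970.7 km
Leg 6 bearing: y=sinΔλ·cosφ2=-0.39836546, x=cosφ1·sinφ2-sinφ1·cosφ2·cosΔλ=-0.76709325; θ=atan2(y, x)=-152.5563° <0 so +360° → 207.4437° ≈ 207.4°

Leg 1: dist=12388.9 km, bearing=187.8°
Leg 2: dist=14208.1 km, bearing=275.0°
Leg 3: dist=17354.6 km, bearing=88.3°
Leg 4: dist=7239.5 km, bearing=154.5°
Leg 5: dist=13415.1 km, bearing=151.5°
Leg 6: dist=13364.5 km, bearing=207.4°
Total: 77970.7 km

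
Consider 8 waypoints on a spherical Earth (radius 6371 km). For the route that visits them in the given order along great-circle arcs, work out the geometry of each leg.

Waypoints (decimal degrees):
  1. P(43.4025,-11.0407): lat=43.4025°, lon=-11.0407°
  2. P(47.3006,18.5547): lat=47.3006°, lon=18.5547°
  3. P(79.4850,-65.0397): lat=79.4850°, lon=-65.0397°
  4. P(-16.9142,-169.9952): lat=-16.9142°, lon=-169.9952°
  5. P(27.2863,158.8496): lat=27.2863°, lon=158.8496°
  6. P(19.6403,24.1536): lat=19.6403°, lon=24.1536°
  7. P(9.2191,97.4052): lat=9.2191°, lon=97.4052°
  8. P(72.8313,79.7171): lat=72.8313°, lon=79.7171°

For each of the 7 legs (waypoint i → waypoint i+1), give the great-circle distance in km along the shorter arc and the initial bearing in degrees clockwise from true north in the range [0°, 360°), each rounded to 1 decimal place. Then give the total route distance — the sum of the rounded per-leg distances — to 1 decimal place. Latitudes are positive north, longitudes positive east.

Leg 1: φ1=0.7575165, φ2=0.8255512, Δφ=0.0680347, Δλ=0.5165372 rad; a=sin²(Δφ/2)+cosφ1·cosφ2·sin²(Δλ/2)=0.0332973920; c=2·atan2(√a, √(1-a))=0.367007744; dist=6371·c=2338.206 ≈ 2338.2 km; running total=2338.2 km
Leg 1 bearing: y=sinΔλ·cosφ2=0.33492031, x=cosφ1·sinφ2-sinφ1·cosφ2·cosΔλ=0.12877534; θ=atan2(y, x)=68.9685° ≈ 69.0°
Leg 2: φ1=0.8255512, φ2=1.3872750, Δφ=0.5617237, Δλ=-1.4589975 rad; a=sin²(Δφ/2)+cosφ1·cosφ2·sin²(Δλ/2)=0.1318062679; c=2·atan2(√a, √(1-a))=0.743081165; dist=6371·c=4734.170 ≈ 4734.2 km; running total=7072.4 km
Leg 2 bearing: y=sinΔλ·cosφ2=-0.18135363, x=cosφ1·sinφ2-sinφ1·cosφ2·cosΔλ=0.65180086; θ=atan2(y, x)=-15.5484° <0 so +360° → 344.4516° ≈ 344.5°
Leg 3: φ1=1.3872750, φ2=-0.2952085, Δφ=-1.6824834, Δλ=-1.8318190 rad; a=sin²(Δφ/2)+cosφ1·cosφ2·sin²(Δλ/2)=0.6655560288; c=2·atan2(√a, √(1-a))=1.908278196; dist=6371·c=12157.640 ≈ 12157.6 km; running total=19230.0 km
Leg 3 bearing: y=sinΔλ·cosφ2=-0.92433337, x=cosφ1·sinφ2-sinφ1·cosφ2·cosΔλ=0.18966449; θ=atan2(y, x)=-78.4044° <0 so +360° → 281.5956° ≈ 281.6°
Leg 4: φ1=-0.2952085, φ2=0.4762358, Δφ=0.7714443, Δλ=5.7394245 rad; a=sin²(Δφ/2)+cosφ1·cosφ2·sin²(Δλ/2)=0.2028662215; c=2·atan2(√a, √(1-a))=0.934441681; dist=6371·c=5953.328 ≈ 5953.3 km; running total=25183.3 km
Leg 4 bearing: y=sinΔλ·cosφ2=-0.45978999, x=cosφ1·sinφ2-sinφ1·cosφ2·cosΔλ=0.65987820; θ=atan2(y, x)=-34.8680° <0 so +360° → 325.1320° ≈ 325.1°
Leg 5: φ1=0.4762358, φ2=0.3427879, Δφ=-0.1334479, Δλ=-2.3508887 rad; a=sin²(Δφ/2)+cosφ1·cosφ2·sin²(Δλ/2)=0.7173140284; c=2·atan2(√a, √(1-a))=2.020421572; dist=6371·c=12872.106 ≈ 12872.1 km; running total=38055.4 km
Leg 5 bearing: y=sinΔλ·cosφ2=-0.66949231, x=cosφ1·sinφ2-sinφ1·cosφ2·cosΔλ=0.60239397; θ=atan2(y, x)=-48.0198° <0 so +360° → 311.9802° ≈ 312.0°
Leg 6: φ1=0.3427879, φ2=0.1609036, Δφ=-0.1818843, Δλ=1.2784816 rad; a=sin²(Δφ/2)+cosφ1·cosφ2·sin²(Δλ/2)=0.3391263183; c=2·atan2(√a, √(1-a))=1.243221920; dist=6371·c=7920.567 ≈ 7920.6 km; running total=45976.0 km
Leg 6 bearing: y=sinΔλ·cosφ2=0.94521027, x=cosφ1·sinφ2-sinφ1·cosφ2·cosΔλ=0.05528270; θ=atan2(y, x)=86.6527° ≈ 86.7°
Leg 7: φ1=0.1609036, φ2=1.2711460, Δφ=1.1102423, Δλ=-0.3087156 rad; a=sin²(Δφ/2)+cosφ1·cosφ2·sin²(Δλ/2)=0.2846651689; c=2·atan2(√a, √(1-a))=1.125561681; dist=6371·c=7170.953 ≈ 7171.0 km; running total=53147.0 km
Leg 7 bearing: y=sinΔλ·cosφ2=-0.08968794, x=cosφ1·sinφ2-sinφ1·cosφ2·cosΔλ=0.89804216; θ=atan2(y, x)=-5.7032° <0 so +360° → 354.2968° ≈ 354.3°

Leg 1: dist=2338.2 km, bearing=69.0°
Leg 2: dist=4734.2 km, bearing=344.5°
Leg 3: dist=12157.6 km, bearing=281.6°
Leg 4: dist=5953.3 km, bearing=325.1°
Leg 5: dist=12872.1 km, bearing=312.0°
Leg 6: dist=7920.6 km, bearing=86.7°
Leg 7: dist=7171.0 km, bearing=354.3°
Total: 53147.0 km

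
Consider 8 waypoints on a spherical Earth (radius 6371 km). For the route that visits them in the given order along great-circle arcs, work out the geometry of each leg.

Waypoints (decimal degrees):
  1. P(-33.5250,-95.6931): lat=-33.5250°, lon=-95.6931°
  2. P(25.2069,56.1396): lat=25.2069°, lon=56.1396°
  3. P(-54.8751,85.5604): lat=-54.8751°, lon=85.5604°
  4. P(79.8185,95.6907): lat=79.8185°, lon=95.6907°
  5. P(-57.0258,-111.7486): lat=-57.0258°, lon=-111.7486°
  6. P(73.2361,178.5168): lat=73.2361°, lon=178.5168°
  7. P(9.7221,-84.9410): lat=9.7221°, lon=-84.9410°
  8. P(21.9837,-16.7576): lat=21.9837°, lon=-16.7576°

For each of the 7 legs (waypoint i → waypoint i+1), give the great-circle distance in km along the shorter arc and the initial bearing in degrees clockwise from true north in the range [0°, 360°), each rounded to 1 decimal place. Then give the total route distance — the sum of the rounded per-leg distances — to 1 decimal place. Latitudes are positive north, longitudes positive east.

Leg 1: dist=17143.9 km, bearing=101.3°
Leg 2: dist=9336.7 km, bearing=163.5°
Leg 3: dist=14991.5 km, bearing=2.5°
Leg 4: dist=17308.2 km, bearing=37.5°
Leg 5: dist=15399.9 km, bearing=335.9°
Leg 6: dist=9181.4 km, bearing=80.9°
Leg 7: dist=7365.7 km, bearing=70.2°
Total: 90727.3 km

Leg 1: φ1=-0.5851216, φ2=0.4399434, Δφ=1.0250650, Δλ=2.6499805 rad; a=sin²(Δφ/2)+cosφ1·cosφ2·sin²(Δλ/2)=0.9500775936; c=2·atan2(√a, √(1-a))=2.690921997; dist=6371·c=17143.864 ≈ 17143.9 km; running total=17143.9 km
Leg 1 bearing: y=sinΔλ·cosφ2=0.42709733, x=cosφ1·sinφ2-sinφ1·cosφ2·cosΔλ=-0.08548983; θ=atan2(y, x)=101.3190° ≈ 101.3°
Leg 2: φ1=0.4399434, φ2=-0.9577512, Δφ=-1.3976946, Δλ=0.5134898 rad; a=sin²(Δφ/2)+cosφ1·cosφ2·sin²(Δλ/2)=0.4474483868; c=2·atan2(√a, √(1-a))=1.465498625; dist=6371·c=9336.692 ≈ 9336.7 km; running total=26480.6 km
Leg 2 bearing: y=sinΔλ·cosφ2=0.28262871, x=cosφ1·sinφ2-sinφ1·cosφ2·cosΔλ=-0.95345389; θ=atan2(y, x)=163.4888° ≈ 163.5°
Leg 3: φ1=-0.9577512, φ2=1.3930956, Δφ=2.3508468, Δλ=0.1768071 rad; a=sin²(Δφ/2)+cosφ1·cosφ2·sin²(Δλ/2)=0.8524504239; c=2·atan2(√a, √(1-a))=2.353079675; dist=6371·c=14991.471 ≈ 14991.5 km; running total=41472.1 km
Leg 3 bearing: y=sinΔλ·cosφ2=0.03109107, x=cosφ1·sinφ2-sinφ1·cosφ2·cosΔλ=0.70862412; θ=atan2(y, x)=2.5123° ≈ 2.5°
Leg 4: φ1=1.3930956, φ2=-0.9952880, Δφ=-2.3883836, Δλ=-3.6204988 rad; a=sin²(Δφ/2)+cosφ1·cosφ2·sin²(Δλ/2)=0.9555445683; c=2·atan2(√a, √(1-a))=2.716714914; dist=6371·c=17308.191 ≈ 17308.2 km; running total=58780.3 km
Leg 4 bearing: y=sinΔλ·cosφ2=0.25080032, x=cosφ1·sinφ2-sinφ1·cosφ2·cosΔλ=0.32713267; θ=atan2(y, x)=37.4760° ≈ 37.5°
Leg 5: φ1=-0.9952880, φ2=1.2782111, Δφ=2.2734990, Δλ=5.0660869 rad; a=sin²(Δφ/2)+cosφ1·cosφ2·sin²(Δλ/2)=0.8744448914; c=2·atan2(√a, √(1-a))=2.417181509; dist=6371·c=15399.863 ≈ 15399.9 km; running total=74180.2 km
Leg 5 bearing: y=sinΔλ·cosφ2=-0.27057434, x=cosφ1·sinφ2-sinφ1·cosφ2·cosΔλ=0.60494100; θ=atan2(y, x)=-24.0977° <0 so +360° → 335.9023° ≈ 335.9°
Leg 6: φ1=1.2782111, φ2=0.1696827, Δφ=-1.1085284, Δλ=-4.5982061 rad; a=sin²(Δφ/2)+cosφ1·cosφ2·sin²(Δλ/2)=0.4353486487; c=2·atan2(√a, √(1-a))=1.441130580; dist=6371·c=9181.443 ≈ 9181.4 km; running total=83361.6 km
Leg 6 bearing: y=sinΔλ·cosφ2=0.97922013, x=cosφ1·sinφ2-sinφ1·cosφ2·cosΔλ=0.15623296; θ=atan2(y, x)=80.9350° ≈ 80.9°
Leg 7: φ1=0.1696827, φ2=0.3836879, Δφ=0.2140053, Δλ=1.1900248 rad; a=sin²(Δφ/2)+cosφ1·cosφ2·sin²(Δλ/2)=0.2985594298; c=2·atan2(√a, √(1-a))=1.156133734; dist=6371·c=7365.728 ≈ 7365.7 km; running total=90727.3 km
Leg 7 bearing: y=sinΔλ·cosφ2=0.86087618, x=cosφ1·sinφ2-sinφ1·cosφ2·cosΔλ=0.31077162; θ=atan2(y, x)=70.1507° ≈ 70.2°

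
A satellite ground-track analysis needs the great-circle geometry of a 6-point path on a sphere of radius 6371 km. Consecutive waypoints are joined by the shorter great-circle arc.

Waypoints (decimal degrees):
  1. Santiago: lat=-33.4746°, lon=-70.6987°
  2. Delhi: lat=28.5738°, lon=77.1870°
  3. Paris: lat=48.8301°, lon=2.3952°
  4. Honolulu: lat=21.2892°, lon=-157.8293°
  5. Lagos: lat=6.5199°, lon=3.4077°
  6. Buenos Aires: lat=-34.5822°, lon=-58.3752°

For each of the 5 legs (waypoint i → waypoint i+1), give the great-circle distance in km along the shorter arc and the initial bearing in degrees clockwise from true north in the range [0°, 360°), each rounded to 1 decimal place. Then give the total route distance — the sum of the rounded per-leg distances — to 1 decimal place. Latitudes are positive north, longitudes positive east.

Leg 1: φ1=-0.5842420, φ2=0.4987069, Δφ=1.0829489, Δλ=2.5810924 rad; a=sin²(Δφ/2)+cosφ1·cosφ2·sin²(Δλ/2)=0.9421292071; c=2·atan2(√a, √(1-a))=2.655699957; dist=6371·c=16919.464 ≈ 16919.5 km; running total=16919.5 km
Leg 1 bearing: y=sinΔλ·cosφ2=0.46686084, x=cosφ1·sinφ2-sinφ1·cosφ2·cosΔλ=-0.01131437; θ=atan2(y, x)=91.3883° ≈ 91.4°
Leg 2: φ1=0.4987069, φ2=0.8522460, Δφ=0.3535391, Δλ=-1.3053632 rad; a=sin²(Δφ/2)+cosφ1·cosφ2·sin²(Δλ/2)=0.2441532098; c=2·atan2(√a, √(1-a))=1.033641504; dist=6371·c=6585.330 ≈ 6585.3 km; running total=23504.8 km
Leg 2 bearing: y=sinΔλ·cosφ2=-0.63523995, x=cosφ1·sinφ2-sinφ1·cosφ2·cosΔλ=0.57848067; θ=atan2(y, x)=-47.6775° <0 so +360° → 312.3225° ≈ 312.3°
Leg 3: φ1=0.8522460, φ2=0.3715666, Δφ=-0.4806794, Δλ=-2.7964451 rad; a=sin²(Δφ/2)+cosφ1·cosφ2·sin²(Δλ/2)=0.6519447567; c=2·atan2(√a, √(1-a))=1.879568927; dist=6371·c=11974.734 ≈ 11974.7 km; running total=35479.5 km
Leg 3 bearing: y=sinΔλ·cosφ2=-0.31524744, x=cosφ1·sinφ2-sinφ1·cosφ2·cosΔλ=0.89903850; θ=atan2(y, x)=-19.3232° <0 so +360° → 340.6768° ≈ 340.7°
Leg 4: φ1=0.3715666, φ2=0.1137937, Δφ=-0.2577729, Δλ=2.8141165 rad; a=sin²(Δφ/2)+cosφ1·cosφ2·sin²(Δλ/2)=0.9176553972; c=2·atan2(√a, √(1-a))=2.559494179; dist=6371·c=16306.537 ≈ 16306.5 km; running total=51786.0 km
Leg 4 bearing: y=sinΔλ·cosφ2=0.31957400, x=cosφ1·sinφ2-sinφ1·cosφ2·cosΔλ=0.44735705; θ=atan2(y, x)=35.5405° ≈ 35.5°
Leg 5: φ1=0.1137937, φ2=-0.6035733, Δφ=-0.7173670, Δλ=-1.0783150 rad; a=sin²(Δφ/2)+cosφ1·cosφ2·sin²(Δλ/2)=0.3388463421; c=2·atan2(√a, √(1-a))=1.242630461; dist=6371·c=7916.799 ≈ 7916.8 km; running total=59702.8 km
Leg 5 bearing: y=sinΔλ·cosφ2=-0.72547221, x=cosφ1·sinφ2-sinφ1·cosφ2·cosΔλ=-0.60811846; θ=atan2(y, x)=-129.9710° <0 so +360° → 230.0290° ≈ 230.0°

Leg 1: dist=16919.5 km, bearing=91.4°
Leg 2: dist=6585.3 km, bearing=312.3°
Leg 3: dist=11974.7 km, bearing=340.7°
Leg 4: dist=16306.5 km, bearing=35.5°
Leg 5: dist=7916.8 km, bearing=230.0°
Total: 59702.8 km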